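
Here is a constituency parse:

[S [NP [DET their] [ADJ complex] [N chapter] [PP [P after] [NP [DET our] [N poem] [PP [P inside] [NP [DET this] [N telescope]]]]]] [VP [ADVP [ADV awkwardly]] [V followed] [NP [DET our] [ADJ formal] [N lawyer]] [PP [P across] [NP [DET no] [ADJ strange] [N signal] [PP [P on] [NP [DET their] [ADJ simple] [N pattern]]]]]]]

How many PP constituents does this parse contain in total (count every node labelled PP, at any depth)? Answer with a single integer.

The PP constituents are: [PP after our poem inside this telescope]; [PP inside this telescope]; [PP across no strange signal on their simple pattern]; [PP on their simple pattern]. Total: 4.

4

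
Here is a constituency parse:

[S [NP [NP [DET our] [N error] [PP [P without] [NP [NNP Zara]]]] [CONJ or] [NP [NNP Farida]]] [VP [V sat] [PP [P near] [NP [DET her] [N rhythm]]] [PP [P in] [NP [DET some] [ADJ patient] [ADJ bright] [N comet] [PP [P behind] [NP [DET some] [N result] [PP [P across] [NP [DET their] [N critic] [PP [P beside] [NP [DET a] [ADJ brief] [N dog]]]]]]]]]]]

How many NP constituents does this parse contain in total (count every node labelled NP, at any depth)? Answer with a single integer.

9

Scanning left to right, an opening `[NP` appears at word positions 1, 1, 4, 6, 9, 12, 17, 20, 23 — 9 in total.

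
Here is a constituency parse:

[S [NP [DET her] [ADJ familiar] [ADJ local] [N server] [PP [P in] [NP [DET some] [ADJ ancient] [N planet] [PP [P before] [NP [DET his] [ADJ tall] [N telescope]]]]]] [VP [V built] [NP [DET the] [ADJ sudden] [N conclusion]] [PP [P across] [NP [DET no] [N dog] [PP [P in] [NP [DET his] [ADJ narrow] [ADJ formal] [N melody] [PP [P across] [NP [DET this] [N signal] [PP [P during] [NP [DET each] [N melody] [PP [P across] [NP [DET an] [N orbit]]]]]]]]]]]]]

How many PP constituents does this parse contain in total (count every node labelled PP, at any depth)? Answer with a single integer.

7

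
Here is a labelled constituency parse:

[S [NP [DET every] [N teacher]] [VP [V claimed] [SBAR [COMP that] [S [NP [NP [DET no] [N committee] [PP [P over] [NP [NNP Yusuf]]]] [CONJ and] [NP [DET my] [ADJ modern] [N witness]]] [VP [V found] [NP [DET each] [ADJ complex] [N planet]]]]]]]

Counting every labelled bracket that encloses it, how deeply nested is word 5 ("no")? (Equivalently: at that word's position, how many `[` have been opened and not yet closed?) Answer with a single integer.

7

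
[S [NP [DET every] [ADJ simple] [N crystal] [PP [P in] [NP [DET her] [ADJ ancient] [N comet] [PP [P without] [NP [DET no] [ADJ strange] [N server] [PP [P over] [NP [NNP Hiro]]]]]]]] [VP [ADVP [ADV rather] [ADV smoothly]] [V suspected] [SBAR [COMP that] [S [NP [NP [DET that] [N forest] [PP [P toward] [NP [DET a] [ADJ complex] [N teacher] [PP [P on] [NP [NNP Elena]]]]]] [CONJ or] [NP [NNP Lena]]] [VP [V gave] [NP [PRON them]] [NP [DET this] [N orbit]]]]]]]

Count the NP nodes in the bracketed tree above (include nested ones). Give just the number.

11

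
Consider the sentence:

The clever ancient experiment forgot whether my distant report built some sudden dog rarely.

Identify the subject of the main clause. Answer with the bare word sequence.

the clever ancient experiment

In the main clause the verb is "forgot"; the NP preceding it, "the clever ancient experiment", is the subject.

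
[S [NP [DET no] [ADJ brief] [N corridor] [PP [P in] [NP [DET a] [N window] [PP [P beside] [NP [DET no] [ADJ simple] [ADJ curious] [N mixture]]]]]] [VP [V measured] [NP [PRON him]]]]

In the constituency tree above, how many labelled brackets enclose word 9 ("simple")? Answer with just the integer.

7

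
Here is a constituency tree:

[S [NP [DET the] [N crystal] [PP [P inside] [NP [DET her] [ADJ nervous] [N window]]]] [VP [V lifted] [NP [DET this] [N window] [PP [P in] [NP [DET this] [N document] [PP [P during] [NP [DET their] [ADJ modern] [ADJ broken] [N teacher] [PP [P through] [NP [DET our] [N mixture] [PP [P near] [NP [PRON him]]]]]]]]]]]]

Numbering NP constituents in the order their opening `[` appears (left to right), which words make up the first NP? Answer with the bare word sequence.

In left-to-right order the NP constituents are "the crystal inside her nervous window"; "her nervous window"; "this window in this document during their modern broken teacher through our mixture near him"; "this document during their modern broken teacher through our mixture near him"; "their modern broken teacher through our mixture near him"; "our mixture near him"; "him". Number 1 is "the crystal inside her nervous window".

the crystal inside her nervous window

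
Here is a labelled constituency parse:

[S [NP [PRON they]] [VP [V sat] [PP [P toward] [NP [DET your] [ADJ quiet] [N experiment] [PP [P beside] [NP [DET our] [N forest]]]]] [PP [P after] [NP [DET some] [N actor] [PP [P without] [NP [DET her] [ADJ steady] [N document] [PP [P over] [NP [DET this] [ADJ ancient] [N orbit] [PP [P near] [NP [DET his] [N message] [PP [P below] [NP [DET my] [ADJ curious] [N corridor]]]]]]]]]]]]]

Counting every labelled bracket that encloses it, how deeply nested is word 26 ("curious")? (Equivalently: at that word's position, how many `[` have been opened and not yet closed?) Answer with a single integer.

13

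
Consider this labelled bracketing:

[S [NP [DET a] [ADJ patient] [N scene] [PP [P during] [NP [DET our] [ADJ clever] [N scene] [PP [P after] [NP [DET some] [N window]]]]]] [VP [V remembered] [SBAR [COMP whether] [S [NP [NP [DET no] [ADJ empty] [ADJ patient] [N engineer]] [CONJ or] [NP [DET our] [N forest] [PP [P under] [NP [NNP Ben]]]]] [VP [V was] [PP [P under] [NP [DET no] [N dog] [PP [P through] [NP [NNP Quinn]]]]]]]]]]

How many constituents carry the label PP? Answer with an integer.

5

Listing each PP by its span: [PP during our clever scene after some window]; [PP after some window]; [PP under Ben]; [PP under no dog through Quinn]; [PP through Quinn] — that makes 5.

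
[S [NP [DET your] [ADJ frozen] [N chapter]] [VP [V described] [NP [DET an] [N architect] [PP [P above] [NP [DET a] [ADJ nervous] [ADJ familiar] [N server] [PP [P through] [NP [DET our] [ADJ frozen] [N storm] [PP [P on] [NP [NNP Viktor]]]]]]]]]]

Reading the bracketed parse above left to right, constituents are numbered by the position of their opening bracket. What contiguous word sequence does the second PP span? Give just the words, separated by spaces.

through our frozen storm on Viktor

Opening `[PP` markers occur at word positions 7, 12, 16; the second of these opens the constituent [PP through our frozen storm on Viktor].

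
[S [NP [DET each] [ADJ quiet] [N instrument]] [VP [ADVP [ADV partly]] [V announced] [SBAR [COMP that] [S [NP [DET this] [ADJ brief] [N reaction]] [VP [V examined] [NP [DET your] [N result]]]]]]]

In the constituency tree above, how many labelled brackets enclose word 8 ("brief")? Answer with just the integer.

6

The word sits inside ADJ, which is inside NP, inside S, inside SBAR, inside VP, inside S — 6 brackets in all.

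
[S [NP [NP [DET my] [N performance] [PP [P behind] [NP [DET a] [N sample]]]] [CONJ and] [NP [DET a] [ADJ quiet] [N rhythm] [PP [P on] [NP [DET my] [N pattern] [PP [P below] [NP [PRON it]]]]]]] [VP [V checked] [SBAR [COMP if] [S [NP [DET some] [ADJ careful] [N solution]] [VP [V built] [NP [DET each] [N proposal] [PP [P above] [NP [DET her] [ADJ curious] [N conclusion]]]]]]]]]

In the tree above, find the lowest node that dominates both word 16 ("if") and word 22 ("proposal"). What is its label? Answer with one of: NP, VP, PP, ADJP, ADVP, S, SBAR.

The smallest bracket enclosing both words is [SBAR if some careful solution built each proposal above her curious conclusion], so the label is SBAR.

SBAR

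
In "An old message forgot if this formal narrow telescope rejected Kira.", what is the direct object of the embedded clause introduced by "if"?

Kira

The verb of the embedded clause introduced by "if" is "rejected"; its direct object is the NP "Kira".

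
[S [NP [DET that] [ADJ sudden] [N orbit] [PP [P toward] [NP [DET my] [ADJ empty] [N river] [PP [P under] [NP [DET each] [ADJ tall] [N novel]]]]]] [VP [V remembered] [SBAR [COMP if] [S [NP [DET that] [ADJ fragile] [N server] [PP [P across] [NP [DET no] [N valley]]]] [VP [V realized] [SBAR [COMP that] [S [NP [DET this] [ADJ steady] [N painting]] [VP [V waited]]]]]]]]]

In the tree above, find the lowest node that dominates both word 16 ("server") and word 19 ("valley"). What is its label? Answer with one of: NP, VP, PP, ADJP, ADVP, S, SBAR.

The smallest bracket enclosing both words is [NP that fragile server across no valley], so the label is NP.

NP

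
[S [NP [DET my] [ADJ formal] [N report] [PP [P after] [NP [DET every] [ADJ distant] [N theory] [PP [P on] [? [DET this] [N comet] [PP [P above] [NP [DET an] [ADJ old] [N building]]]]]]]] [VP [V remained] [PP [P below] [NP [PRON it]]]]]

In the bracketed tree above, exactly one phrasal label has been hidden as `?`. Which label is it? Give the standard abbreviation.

NP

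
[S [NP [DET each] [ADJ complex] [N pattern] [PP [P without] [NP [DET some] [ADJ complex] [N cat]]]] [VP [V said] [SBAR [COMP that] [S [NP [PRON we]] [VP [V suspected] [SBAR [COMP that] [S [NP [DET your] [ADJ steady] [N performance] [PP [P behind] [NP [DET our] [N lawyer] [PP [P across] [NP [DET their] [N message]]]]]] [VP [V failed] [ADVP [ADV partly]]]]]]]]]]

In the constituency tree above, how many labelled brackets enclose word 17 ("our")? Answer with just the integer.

Path from the root down to the word: S → VP → SBAR → S → VP → SBAR → S → NP → PP → NP → DET. That is 11 enclosing brackets.

11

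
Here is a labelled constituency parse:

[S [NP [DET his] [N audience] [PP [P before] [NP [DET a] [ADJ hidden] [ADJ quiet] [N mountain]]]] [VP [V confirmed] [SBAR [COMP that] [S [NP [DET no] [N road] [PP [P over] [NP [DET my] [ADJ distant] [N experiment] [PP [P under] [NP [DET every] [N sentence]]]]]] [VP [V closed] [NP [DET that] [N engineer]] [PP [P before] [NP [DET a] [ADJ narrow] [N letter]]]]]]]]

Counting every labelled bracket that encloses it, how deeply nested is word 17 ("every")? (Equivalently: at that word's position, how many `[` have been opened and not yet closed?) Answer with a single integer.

10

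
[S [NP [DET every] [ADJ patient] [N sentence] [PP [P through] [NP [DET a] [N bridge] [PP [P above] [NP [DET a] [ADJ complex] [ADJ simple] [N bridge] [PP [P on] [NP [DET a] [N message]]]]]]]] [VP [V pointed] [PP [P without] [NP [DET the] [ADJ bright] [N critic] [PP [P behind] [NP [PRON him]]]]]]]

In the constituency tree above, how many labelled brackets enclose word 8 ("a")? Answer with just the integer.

7

Counting open brackets not yet closed at "a": [S [NP [PP [NP [PP [NP [DET = 7.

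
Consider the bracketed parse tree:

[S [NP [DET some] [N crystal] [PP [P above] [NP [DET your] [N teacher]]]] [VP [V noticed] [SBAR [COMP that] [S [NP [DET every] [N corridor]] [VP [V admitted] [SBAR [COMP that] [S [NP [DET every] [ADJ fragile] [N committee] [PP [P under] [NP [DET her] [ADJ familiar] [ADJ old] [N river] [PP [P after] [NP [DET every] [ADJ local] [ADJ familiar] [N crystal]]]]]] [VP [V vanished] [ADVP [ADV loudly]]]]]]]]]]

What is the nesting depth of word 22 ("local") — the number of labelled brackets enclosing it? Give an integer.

13

Path from the root down to the word: S → VP → SBAR → S → VP → SBAR → S → NP → PP → NP → PP → NP → ADJ. That is 13 enclosing brackets.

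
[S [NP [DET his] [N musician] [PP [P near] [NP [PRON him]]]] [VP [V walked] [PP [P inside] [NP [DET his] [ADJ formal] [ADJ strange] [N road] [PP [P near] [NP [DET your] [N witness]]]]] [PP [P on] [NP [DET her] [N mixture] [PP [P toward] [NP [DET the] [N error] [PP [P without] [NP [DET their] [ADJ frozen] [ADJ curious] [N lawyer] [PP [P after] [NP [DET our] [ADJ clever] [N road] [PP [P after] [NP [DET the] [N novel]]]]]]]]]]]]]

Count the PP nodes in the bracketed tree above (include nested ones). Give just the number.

The PP constituents are: [PP near him]; [PP inside his formal strange road near your witness]; [PP near your witness]; [PP on her mixture toward the error without their frozen curious lawyer after our clever road after the novel]; [PP toward the error without their frozen curious lawyer after our clever road after the novel]; [PP without their frozen curious lawyer after our clever road after the novel] …. Total: 8.

8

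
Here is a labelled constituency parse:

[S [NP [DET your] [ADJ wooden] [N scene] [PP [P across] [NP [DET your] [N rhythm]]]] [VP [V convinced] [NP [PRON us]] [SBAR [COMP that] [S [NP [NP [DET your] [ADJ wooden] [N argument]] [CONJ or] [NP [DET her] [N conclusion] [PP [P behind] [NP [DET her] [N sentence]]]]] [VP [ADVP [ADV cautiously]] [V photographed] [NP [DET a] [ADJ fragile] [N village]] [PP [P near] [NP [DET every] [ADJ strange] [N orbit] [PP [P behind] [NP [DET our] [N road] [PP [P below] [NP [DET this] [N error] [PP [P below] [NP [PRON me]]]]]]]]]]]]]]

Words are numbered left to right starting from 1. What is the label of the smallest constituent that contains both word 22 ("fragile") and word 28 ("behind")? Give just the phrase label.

Both words fall inside [VP cautiously photographed a fragile village near every strange orbit behind our road below this error below me] (words 19–35), and no smaller constituent contains them both. Label: VP.

VP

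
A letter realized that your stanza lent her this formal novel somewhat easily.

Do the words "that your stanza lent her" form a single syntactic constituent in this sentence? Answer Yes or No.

No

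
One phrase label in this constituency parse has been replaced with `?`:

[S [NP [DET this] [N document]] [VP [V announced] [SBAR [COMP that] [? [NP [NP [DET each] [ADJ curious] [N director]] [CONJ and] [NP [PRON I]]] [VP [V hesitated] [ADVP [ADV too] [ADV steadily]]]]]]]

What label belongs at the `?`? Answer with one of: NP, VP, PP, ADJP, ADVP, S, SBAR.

S

Looking at what the `?` directly dominates — NP, VP — this is a clause (S).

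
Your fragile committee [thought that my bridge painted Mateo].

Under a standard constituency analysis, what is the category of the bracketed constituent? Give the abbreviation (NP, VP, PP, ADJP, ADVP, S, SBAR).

The bracketed span "thought that my bridge painted Mateo" is headed by "thought", making it a verb phrase (VP).

VP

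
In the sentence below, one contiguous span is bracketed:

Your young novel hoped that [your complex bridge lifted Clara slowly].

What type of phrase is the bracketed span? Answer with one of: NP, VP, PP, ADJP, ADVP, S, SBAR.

S

The span is built around the head "lifted" — a clause (S).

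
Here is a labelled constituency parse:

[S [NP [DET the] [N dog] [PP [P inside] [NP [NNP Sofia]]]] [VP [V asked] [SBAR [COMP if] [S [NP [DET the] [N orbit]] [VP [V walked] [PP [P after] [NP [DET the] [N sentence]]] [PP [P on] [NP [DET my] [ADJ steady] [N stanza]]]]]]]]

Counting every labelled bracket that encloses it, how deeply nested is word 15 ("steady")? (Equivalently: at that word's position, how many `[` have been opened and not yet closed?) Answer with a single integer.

8

The word sits inside ADJ, which is inside NP, inside PP, inside VP, inside S, inside SBAR, inside VP, inside S — 8 brackets in all.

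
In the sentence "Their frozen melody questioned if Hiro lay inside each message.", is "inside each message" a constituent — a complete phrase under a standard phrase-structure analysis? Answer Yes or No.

These words form the whole prepositional phrase headed by "inside", so yes — one constituent.

Yes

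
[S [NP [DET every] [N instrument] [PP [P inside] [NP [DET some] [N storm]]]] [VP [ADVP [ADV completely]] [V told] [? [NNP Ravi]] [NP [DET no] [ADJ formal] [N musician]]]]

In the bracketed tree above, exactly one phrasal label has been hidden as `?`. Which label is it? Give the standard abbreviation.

A constituent whose immediate children are NNP 'Ravi' is a noun phrase: NP.

NP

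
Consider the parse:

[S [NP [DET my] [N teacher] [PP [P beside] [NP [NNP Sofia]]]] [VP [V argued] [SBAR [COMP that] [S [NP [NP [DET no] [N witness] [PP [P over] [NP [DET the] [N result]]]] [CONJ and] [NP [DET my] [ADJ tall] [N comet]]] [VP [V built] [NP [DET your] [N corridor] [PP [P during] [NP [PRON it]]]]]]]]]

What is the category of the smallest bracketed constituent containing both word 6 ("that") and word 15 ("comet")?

Both words fall inside [SBAR that no witness over the result and my tall comet built your corridor during it] (words 6–20), and no smaller constituent contains them both. Label: SBAR.

SBAR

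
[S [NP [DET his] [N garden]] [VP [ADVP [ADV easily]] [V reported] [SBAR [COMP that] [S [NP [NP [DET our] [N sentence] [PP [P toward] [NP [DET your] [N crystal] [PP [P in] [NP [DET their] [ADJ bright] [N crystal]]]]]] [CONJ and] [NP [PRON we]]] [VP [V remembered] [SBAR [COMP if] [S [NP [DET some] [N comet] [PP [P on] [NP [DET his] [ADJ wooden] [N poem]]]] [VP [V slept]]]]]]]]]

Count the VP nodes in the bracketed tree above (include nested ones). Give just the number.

Listing each VP by its span: [VP easily reported that our sentence toward your crystal in their bright crystal and we remembered if some comet on his wooden poem slept]; [VP remembered if some comet on his wooden poem slept]; [VP slept] — that makes 3.

3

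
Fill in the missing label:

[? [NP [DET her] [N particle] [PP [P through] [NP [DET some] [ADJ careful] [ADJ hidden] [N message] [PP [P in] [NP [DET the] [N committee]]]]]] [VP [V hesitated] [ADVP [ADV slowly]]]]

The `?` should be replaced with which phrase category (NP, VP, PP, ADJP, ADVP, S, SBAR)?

S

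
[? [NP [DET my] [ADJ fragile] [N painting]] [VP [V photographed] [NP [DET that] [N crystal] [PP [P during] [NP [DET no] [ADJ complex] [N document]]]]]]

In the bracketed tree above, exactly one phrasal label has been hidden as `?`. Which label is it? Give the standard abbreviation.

A constituent whose immediate children are NP, VP is a clause: S.

S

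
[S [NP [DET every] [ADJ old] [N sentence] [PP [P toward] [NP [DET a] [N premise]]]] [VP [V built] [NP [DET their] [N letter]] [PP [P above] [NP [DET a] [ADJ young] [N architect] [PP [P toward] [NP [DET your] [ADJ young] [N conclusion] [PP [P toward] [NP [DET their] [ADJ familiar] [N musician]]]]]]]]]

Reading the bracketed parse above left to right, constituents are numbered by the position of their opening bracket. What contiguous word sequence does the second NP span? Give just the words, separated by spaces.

a premise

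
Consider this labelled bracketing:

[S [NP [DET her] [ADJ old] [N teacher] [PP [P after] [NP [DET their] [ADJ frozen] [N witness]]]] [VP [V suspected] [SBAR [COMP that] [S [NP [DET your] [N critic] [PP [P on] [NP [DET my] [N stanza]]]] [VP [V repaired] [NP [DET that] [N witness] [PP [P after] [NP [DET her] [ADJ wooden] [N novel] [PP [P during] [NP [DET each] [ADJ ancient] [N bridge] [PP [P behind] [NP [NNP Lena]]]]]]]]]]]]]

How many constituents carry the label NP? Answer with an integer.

Scanning left to right, an opening `[NP` appears at word positions 1, 5, 10, 13, 16, 19, 23, 27 — 8 in total.

8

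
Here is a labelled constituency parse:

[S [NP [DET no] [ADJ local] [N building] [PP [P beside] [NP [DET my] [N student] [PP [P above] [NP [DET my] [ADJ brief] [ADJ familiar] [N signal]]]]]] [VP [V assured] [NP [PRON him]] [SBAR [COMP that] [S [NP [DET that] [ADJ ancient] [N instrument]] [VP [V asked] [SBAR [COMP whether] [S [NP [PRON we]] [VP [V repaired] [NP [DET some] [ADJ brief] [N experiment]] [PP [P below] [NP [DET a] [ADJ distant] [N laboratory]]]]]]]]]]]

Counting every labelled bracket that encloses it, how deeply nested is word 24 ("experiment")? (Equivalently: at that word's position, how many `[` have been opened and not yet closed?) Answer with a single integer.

The word sits inside N, which is inside NP, inside VP, inside S, inside SBAR, inside VP, inside S, inside SBAR, inside VP, inside S — 10 brackets in all.

10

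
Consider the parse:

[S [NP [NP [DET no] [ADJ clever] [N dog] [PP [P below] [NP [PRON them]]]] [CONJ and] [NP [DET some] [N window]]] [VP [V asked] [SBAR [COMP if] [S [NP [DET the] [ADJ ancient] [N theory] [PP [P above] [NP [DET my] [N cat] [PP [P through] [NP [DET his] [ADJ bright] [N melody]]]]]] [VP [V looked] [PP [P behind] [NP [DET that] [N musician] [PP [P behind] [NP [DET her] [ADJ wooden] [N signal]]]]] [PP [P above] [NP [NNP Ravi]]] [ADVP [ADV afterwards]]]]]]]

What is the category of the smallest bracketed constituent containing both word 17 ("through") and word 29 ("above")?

Word 17 lies under S → VP → SBAR → S → NP → PP → NP → PP → P; word 29 lies under S → VP → SBAR → S → VP → PP → P. The lowest shared node is the S.

S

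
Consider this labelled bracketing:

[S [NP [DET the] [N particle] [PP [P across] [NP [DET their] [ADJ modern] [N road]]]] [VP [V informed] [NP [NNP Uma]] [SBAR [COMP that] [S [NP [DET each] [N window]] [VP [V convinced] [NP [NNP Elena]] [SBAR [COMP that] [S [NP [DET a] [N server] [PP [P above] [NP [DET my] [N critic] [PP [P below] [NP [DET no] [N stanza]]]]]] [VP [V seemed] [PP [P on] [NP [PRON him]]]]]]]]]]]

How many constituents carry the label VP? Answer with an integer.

3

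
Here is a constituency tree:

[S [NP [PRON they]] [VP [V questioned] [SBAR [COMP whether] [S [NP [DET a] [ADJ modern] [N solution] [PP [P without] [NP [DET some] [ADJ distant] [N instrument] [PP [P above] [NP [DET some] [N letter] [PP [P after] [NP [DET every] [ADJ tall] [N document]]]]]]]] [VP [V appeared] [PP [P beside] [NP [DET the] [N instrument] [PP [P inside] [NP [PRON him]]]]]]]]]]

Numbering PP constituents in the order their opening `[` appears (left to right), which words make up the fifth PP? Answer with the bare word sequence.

inside him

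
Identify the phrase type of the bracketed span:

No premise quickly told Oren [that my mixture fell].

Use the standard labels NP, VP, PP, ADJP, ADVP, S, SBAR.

SBAR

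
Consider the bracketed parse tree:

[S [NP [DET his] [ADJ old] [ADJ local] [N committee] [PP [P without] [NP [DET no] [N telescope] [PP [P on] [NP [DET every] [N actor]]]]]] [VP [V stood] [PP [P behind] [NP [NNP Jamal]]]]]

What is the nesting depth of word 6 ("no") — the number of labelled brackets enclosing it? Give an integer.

5

Counting open brackets not yet closed at "no": [S [NP [PP [NP [DET = 5.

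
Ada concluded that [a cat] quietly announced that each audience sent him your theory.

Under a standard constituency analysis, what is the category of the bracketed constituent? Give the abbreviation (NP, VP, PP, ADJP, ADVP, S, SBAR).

The span is built around the noun "cat" — a noun phrase (NP).

NP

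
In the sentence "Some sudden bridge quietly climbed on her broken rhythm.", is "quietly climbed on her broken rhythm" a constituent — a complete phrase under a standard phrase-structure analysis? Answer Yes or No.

Yes

The sequence corresponds to a single VP node — the verb phrase "quietly climbed on her broken rhythm".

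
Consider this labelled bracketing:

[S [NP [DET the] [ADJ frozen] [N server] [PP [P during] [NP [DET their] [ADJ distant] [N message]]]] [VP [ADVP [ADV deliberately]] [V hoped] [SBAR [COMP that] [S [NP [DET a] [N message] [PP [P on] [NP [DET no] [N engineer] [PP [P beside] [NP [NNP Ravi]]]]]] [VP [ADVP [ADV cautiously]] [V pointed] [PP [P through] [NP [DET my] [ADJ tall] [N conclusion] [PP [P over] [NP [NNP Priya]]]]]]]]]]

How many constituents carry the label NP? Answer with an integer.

The NP constituents are: [NP the frozen server during their distant message]; [NP their distant message]; [NP a message on no engineer beside Ravi]; [NP no engineer beside Ravi]; [NP Ravi]; [NP my tall conclusion over Priya] …. Total: 7.

7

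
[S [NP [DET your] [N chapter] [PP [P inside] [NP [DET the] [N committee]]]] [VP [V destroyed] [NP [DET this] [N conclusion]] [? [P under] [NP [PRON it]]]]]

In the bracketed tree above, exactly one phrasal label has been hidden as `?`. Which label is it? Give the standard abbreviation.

The `?` node immediately contains: P 'under', NP. That is the internal structure of a prepositional phrase, so the label is PP.

PP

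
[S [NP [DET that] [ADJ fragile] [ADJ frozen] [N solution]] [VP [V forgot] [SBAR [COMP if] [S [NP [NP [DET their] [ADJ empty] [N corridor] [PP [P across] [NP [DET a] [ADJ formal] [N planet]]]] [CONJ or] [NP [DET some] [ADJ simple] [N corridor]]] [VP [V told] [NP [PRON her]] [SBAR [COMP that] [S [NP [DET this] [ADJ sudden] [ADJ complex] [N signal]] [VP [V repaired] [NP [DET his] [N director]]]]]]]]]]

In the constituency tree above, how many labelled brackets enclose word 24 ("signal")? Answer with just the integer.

Counting open brackets not yet closed at "signal": [S [VP [SBAR [S [VP [SBAR [S [NP [N = 9.

9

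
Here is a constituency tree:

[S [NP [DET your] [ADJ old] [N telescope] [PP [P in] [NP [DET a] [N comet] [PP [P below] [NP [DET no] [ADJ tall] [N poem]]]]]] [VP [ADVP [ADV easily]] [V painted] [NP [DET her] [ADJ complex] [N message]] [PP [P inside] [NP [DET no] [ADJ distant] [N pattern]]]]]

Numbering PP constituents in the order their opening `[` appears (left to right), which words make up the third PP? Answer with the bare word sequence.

inside no distant pattern

The PP opening brackets appear, in order, over: "in a comet below no tall poem"; "below no tall poem"; "inside no distant pattern". The third one spans "inside no distant pattern".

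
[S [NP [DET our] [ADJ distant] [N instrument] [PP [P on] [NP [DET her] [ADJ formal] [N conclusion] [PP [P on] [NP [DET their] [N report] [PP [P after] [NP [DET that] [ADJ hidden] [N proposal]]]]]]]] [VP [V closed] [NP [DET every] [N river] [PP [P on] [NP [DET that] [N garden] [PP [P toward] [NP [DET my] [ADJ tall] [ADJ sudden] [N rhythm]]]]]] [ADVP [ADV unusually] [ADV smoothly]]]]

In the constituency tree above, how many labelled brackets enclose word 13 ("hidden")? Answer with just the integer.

9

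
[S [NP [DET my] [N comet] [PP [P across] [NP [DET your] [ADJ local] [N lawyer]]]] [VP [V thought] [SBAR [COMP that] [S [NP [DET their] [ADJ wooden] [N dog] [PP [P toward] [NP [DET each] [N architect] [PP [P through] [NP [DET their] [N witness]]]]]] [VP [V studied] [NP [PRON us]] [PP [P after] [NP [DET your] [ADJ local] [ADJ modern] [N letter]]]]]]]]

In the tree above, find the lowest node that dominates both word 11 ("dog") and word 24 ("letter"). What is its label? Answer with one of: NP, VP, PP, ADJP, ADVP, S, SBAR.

Word 11 lies under S → VP → SBAR → S → NP → N; word 24 lies under S → VP → SBAR → S → VP → PP → NP → N. The lowest shared node is the S.

S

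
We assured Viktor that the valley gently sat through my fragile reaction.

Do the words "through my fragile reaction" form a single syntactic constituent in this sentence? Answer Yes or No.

Yes

These words form the whole prepositional phrase headed by "through", so yes — one constituent.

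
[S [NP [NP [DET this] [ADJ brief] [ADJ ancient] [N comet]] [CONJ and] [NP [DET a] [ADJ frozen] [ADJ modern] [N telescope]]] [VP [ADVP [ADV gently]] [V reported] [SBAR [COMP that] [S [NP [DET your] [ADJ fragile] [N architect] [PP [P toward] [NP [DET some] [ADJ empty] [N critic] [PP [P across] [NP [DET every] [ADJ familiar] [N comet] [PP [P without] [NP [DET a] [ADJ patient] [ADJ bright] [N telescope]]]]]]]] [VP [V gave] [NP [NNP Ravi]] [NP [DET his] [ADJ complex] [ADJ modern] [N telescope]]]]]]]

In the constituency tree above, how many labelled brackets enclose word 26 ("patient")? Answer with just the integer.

The word sits inside ADJ, which is inside NP, inside PP, inside NP, inside PP, inside NP, inside PP, inside NP, inside S, inside SBAR, inside VP, inside S — 12 brackets in all.

12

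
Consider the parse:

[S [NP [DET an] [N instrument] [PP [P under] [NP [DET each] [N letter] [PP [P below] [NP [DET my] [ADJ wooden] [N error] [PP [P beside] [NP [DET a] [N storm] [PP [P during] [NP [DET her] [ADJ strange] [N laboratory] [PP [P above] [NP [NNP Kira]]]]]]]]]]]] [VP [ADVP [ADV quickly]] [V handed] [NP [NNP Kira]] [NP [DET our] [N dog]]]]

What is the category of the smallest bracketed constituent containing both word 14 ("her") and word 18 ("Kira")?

Both words fall inside [NP her strange laboratory above Kira] (words 14–18), and no smaller constituent contains them both. Label: NP.

NP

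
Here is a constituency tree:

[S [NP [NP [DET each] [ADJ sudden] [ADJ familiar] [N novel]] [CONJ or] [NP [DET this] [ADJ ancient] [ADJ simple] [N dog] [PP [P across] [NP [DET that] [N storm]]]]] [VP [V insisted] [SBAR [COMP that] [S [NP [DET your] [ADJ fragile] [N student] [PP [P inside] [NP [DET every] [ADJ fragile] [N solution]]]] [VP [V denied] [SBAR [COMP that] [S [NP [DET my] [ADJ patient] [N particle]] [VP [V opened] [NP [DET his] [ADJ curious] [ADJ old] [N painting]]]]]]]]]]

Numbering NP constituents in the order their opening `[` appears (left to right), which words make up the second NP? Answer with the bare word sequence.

In left-to-right order the NP constituents are "each sudden familiar novel or this ancient simple dog across that storm"; "each sudden familiar novel"; "this ancient simple dog across that storm"; "that storm"; "your fragile student inside every fragile solution"; "every fragile solution"; "my patient particle"; "his curious old painting". Number 2 is "each sudden familiar novel".

each sudden familiar novel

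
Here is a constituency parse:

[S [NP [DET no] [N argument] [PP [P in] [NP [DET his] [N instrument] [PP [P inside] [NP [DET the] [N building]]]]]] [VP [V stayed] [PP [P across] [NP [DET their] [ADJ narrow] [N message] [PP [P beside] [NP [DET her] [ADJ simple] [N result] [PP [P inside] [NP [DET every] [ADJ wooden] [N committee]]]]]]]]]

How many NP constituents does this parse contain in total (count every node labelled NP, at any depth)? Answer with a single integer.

Scanning left to right, an opening `[NP` appears at word positions 1, 4, 7, 11, 15, 19 — 6 in total.

6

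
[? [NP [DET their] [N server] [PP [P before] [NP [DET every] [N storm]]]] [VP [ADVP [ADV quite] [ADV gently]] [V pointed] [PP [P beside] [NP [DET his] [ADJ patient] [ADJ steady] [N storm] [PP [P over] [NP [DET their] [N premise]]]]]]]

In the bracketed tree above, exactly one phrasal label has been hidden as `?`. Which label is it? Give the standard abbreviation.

S

Looking at what the `?` directly dominates — NP, VP — this is a clause (S).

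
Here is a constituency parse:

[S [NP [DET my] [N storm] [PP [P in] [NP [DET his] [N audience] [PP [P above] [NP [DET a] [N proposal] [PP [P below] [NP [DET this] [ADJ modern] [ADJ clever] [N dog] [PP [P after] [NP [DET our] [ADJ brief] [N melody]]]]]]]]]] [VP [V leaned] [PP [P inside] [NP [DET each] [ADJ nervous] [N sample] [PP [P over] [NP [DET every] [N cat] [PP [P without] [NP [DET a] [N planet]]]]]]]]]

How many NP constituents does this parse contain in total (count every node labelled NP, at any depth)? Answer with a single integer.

8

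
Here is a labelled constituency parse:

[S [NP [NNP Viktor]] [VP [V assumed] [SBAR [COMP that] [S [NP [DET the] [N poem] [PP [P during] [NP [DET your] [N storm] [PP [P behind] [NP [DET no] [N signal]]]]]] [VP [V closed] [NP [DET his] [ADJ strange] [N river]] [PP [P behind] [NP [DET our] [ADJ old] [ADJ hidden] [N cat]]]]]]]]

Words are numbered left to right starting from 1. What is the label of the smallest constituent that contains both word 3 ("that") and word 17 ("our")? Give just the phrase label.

SBAR

The smallest bracket enclosing both words is [SBAR that the poem during your storm behind no signal closed his strange river behind our old hidden cat], so the label is SBAR.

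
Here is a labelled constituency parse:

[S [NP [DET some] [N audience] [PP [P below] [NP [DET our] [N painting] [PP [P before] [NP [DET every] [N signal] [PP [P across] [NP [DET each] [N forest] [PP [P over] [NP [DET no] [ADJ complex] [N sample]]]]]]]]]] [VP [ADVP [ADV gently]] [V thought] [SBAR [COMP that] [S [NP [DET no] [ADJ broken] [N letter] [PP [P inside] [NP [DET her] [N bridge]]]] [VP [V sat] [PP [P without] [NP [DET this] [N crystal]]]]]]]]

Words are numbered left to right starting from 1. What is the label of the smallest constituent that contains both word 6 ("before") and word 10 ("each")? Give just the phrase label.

PP

The smallest bracket enclosing both words is [PP before every signal across each forest over no complex sample], so the label is PP.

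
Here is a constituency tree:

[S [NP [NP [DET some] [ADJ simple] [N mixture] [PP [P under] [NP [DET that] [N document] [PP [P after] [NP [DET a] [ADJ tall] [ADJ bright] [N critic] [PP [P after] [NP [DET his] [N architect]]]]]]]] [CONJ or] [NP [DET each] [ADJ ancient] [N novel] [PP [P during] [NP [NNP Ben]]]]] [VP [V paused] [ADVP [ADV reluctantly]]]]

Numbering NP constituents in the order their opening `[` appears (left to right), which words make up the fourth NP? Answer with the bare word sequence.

a tall bright critic after his architect

In left-to-right order the NP constituents are "some simple mixture under that document after a tall bright critic after his architect or each ancient novel during Ben"; "some simple mixture under that document after a tall bright critic after his architect"; "that document after a tall bright critic after his architect"; "a tall bright critic after his architect"; "his architect"; "each ancient novel during Ben"; "Ben". Number 4 is "a tall bright critic after his architect".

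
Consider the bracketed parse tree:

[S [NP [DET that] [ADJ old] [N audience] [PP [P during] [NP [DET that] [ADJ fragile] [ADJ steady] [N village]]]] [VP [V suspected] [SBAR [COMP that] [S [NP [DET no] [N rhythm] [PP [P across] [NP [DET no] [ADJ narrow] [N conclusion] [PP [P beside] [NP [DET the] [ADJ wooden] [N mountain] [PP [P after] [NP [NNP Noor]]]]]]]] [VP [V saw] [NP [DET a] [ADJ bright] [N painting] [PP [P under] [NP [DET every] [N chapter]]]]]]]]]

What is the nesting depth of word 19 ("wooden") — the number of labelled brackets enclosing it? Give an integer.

10

The word sits inside ADJ, which is inside NP, inside PP, inside NP, inside PP, inside NP, inside S, inside SBAR, inside VP, inside S — 10 brackets in all.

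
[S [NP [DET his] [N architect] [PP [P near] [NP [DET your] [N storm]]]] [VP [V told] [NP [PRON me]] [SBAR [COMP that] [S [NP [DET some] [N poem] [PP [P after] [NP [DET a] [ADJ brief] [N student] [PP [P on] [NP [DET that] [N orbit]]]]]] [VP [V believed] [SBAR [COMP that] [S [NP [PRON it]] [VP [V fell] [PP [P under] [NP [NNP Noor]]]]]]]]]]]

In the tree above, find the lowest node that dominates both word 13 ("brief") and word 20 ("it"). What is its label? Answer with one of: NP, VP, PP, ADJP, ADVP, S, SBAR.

S

Word 13 lies under S → VP → SBAR → S → NP → PP → NP → ADJ; word 20 lies under S → VP → SBAR → S → VP → SBAR → S → NP → PRON. The lowest shared node is the S.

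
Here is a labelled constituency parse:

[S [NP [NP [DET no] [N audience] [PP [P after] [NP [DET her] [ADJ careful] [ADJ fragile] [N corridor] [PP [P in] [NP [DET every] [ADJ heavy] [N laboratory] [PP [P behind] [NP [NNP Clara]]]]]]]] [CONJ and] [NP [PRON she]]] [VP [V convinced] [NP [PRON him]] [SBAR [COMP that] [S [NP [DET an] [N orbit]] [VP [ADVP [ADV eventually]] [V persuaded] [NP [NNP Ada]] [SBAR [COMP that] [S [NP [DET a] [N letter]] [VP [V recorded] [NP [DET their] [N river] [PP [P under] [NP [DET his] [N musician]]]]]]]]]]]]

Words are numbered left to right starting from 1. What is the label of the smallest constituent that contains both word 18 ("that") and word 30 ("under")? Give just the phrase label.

SBAR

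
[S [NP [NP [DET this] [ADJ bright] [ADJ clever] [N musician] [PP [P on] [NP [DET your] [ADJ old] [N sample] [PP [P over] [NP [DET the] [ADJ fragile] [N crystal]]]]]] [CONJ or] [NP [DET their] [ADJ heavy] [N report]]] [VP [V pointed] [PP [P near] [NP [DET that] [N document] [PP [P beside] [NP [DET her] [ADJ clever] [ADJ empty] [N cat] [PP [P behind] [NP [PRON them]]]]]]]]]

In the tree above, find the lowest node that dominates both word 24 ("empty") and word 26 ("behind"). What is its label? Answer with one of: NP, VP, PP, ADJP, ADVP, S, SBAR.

NP

Word 24 lies under S → VP → PP → NP → PP → NP → ADJ; word 26 lies under S → VP → PP → NP → PP → NP → PP → P. The lowest shared node is the NP.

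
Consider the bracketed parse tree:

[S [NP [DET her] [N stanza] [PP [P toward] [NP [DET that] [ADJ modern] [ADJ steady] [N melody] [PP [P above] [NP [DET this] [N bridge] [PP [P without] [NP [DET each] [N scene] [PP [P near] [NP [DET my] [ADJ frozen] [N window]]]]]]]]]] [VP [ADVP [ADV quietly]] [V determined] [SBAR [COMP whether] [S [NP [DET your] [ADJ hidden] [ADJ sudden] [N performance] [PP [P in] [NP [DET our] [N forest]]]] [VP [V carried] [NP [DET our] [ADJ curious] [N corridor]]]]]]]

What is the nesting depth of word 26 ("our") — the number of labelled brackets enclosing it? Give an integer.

8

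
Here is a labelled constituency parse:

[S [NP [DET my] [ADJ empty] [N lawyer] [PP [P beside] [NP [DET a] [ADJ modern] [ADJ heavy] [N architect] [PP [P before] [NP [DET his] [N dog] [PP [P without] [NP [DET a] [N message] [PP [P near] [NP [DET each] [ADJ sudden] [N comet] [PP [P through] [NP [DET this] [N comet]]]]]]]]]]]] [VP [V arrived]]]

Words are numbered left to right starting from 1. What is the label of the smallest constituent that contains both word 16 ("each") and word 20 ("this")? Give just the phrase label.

Both words fall inside [NP each sudden comet through this comet] (words 16–21), and no smaller constituent contains them both. Label: NP.

NP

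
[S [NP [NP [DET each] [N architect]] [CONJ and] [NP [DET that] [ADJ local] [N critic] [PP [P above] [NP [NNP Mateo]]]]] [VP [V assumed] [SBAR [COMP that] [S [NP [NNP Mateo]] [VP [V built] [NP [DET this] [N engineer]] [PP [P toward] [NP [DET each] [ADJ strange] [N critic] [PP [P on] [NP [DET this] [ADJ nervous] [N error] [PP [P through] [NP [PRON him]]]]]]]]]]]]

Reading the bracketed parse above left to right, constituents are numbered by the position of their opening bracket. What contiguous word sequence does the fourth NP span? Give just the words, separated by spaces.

Mateo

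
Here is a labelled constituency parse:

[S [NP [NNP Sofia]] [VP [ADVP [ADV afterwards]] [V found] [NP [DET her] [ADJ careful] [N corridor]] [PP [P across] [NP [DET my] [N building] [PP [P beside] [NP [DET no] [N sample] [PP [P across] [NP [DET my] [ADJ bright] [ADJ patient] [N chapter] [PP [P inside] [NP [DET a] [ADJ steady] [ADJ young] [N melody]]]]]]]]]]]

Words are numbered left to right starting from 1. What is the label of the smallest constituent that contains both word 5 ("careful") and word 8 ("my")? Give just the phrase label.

VP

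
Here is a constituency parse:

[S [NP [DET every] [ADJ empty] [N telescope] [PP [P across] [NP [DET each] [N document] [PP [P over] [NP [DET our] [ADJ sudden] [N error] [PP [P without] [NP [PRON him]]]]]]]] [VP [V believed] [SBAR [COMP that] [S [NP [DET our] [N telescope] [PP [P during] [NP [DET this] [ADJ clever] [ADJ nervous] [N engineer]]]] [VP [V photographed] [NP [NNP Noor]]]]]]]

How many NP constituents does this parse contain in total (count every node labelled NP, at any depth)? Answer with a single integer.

Listing each NP by its span: [NP every empty telescope across each document over our sudden error without him]; [NP each document over our sudden error without him]; [NP our sudden error without him]; [NP him]; [NP our telescope during this clever nervous engineer]; [NP this clever nervous engineer] … — that makes 7.

7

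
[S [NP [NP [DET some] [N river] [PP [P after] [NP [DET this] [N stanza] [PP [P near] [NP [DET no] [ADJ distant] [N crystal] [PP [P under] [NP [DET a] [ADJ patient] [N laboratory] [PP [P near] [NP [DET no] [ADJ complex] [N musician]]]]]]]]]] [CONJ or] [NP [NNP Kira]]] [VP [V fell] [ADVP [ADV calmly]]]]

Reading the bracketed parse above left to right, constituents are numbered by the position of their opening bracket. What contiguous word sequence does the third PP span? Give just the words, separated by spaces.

In left-to-right order the PP constituents are "after this stanza near no distant crystal under a patient laboratory near no complex musician"; "near no distant crystal under a patient laboratory near no complex musician"; "under a patient laboratory near no complex musician"; "near no complex musician". Number 3 is "under a patient laboratory near no complex musician".

under a patient laboratory near no complex musician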